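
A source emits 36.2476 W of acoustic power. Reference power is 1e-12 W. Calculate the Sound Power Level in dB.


Given values:
  W = 36.2476 W
  W_ref = 1e-12 W
Formula: SWL = 10 * log10(W / W_ref)
Compute ratio: W / W_ref = 36247600000000
Compute log10: log10(36247600000000) = 13.559279
Multiply: SWL = 10 * 13.559279 = 135.59

135.59 dB


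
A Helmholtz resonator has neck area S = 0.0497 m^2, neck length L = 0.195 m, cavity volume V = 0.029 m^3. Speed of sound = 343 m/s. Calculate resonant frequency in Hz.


Given values:
  S = 0.0497 m^2, L = 0.195 m, V = 0.029 m^3, c = 343 m/s
Formula: f = (c / (2*pi)) * sqrt(S / (V * L))
Compute V * L = 0.029 * 0.195 = 0.005655
Compute S / (V * L) = 0.0497 / 0.005655 = 8.7887
Compute sqrt(8.7887) = 2.964574
Compute c / (2*pi) = 343 / 6.283185 = 54.590148
f = 54.590148 * 2.964574 = 161.84

161.84 Hz


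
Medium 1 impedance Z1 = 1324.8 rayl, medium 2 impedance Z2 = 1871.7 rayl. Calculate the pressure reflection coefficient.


Given values:
  Z1 = 1324.8 rayl, Z2 = 1871.7 rayl
Formula: R = (Z2 - Z1) / (Z2 + Z1)
Numerator: Z2 - Z1 = 1871.7 - 1324.8 = 546.9
Denominator: Z2 + Z1 = 1871.7 + 1324.8 = 3196.5
R = 546.9 / 3196.5 = 0.1711

0.1711


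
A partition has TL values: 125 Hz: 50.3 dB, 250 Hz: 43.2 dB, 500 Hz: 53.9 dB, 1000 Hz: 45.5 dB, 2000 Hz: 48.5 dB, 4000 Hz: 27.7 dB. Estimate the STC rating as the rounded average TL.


Given TL values at each frequency:
  125 Hz: 50.3 dB
  250 Hz: 43.2 dB
  500 Hz: 53.9 dB
  1000 Hz: 45.5 dB
  2000 Hz: 48.5 dB
  4000 Hz: 27.7 dB
Formula: STC ~ round(average of TL values)
Sum = 50.3 + 43.2 + 53.9 + 45.5 + 48.5 + 27.7 = 269.1
Average = 269.1 / 6 = 44.85
Rounded: 45

45


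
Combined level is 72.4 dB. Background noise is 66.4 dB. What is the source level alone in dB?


Given values:
  L_total = 72.4 dB, L_bg = 66.4 dB
Formula: L_source = 10 * log10(10^(L_total/10) - 10^(L_bg/10))
Convert to linear:
  10^(72.4/10) = 17378008.2875
  10^(66.4/10) = 4365158.3224
Difference: 17378008.2875 - 4365158.3224 = 13012849.9651
L_source = 10 * log10(13012849.9651) = 71.14

71.14 dB


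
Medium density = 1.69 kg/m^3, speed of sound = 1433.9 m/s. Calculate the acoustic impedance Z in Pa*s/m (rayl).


Given values:
  rho = 1.69 kg/m^3
  c = 1433.9 m/s
Formula: Z = rho * c
Z = 1.69 * 1433.9
Z = 2423.29

2423.29 rayl


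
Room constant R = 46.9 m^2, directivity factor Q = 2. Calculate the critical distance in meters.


Given values:
  R = 46.9 m^2, Q = 2
Formula: d_c = 0.141 * sqrt(Q * R)
Compute Q * R = 2 * 46.9 = 93.8
Compute sqrt(93.8) = 9.685
d_c = 0.141 * 9.685 = 1.366

1.366 m


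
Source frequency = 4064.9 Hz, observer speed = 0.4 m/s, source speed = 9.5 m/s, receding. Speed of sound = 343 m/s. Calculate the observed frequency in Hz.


Given values:
  f_s = 4064.9 Hz, v_o = 0.4 m/s, v_s = 9.5 m/s
  Direction: receding
Formula: f_o = f_s * (c - v_o) / (c + v_s)
Numerator: c - v_o = 343 - 0.4 = 342.6
Denominator: c + v_s = 343 + 9.5 = 352.5
f_o = 4064.9 * 342.6 / 352.5 = 3950.74

3950.74 Hz


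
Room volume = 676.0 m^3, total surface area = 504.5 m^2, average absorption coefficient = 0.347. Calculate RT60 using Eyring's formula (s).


Given values:
  V = 676.0 m^3, S = 504.5 m^2, alpha = 0.347
Formula: RT60 = 0.161 * V / (-S * ln(1 - alpha))
Compute ln(1 - 0.347) = ln(0.653) = -0.426178
Denominator: -504.5 * -0.426178 = 215.0068
Numerator: 0.161 * 676.0 = 108.836
RT60 = 108.836 / 215.0068 = 0.506

0.506 s


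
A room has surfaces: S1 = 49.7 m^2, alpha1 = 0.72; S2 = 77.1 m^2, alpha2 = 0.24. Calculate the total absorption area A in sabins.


Given surfaces:
  Surface 1: 49.7 * 0.72 = 35.784
  Surface 2: 77.1 * 0.24 = 18.504
Formula: A = sum(Si * alpha_i)
A = 35.784 + 18.504
A = 54.29

54.29 sabins


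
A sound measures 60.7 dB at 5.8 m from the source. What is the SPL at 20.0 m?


Given values:
  SPL1 = 60.7 dB, r1 = 5.8 m, r2 = 20.0 m
Formula: SPL2 = SPL1 - 20 * log10(r2 / r1)
Compute ratio: r2 / r1 = 20.0 / 5.8 = 3.4483
Compute log10: log10(3.4483) = 0.537605
Compute drop: 20 * 0.537605 = 10.7521
SPL2 = 60.7 - 10.7521 = 49.95

49.95 dB


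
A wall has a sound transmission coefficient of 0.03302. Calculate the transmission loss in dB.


Given values:
  tau = 0.03302
Formula: TL = 10 * log10(1 / tau)
Compute 1 / tau = 1 / 0.03302 = 30.2847
Compute log10(30.2847) = 1.481223
TL = 10 * 1.481223 = 14.81

14.81 dB


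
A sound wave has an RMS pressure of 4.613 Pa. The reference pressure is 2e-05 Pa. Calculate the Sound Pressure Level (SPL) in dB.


Given values:
  p = 4.613 Pa
  p_ref = 2e-05 Pa
Formula: SPL = 20 * log10(p / p_ref)
Compute ratio: p / p_ref = 4.613 / 2e-05 = 230650
Compute log10: log10(230650) = 5.362953
Multiply: SPL = 20 * 5.362953 = 107.26

107.26 dB


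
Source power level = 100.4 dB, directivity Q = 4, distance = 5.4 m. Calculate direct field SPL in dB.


Given values:
  Lw = 100.4 dB, Q = 4, r = 5.4 m
Formula: SPL = Lw + 10 * log10(Q / (4 * pi * r^2))
Compute 4 * pi * r^2 = 4 * pi * 5.4^2 = 366.4354
Compute Q / denom = 4 / 366.4354 = 0.01091598
Compute 10 * log10(0.01091598) = -19.6194
SPL = 100.4 + (-19.6194) = 80.78

80.78 dB


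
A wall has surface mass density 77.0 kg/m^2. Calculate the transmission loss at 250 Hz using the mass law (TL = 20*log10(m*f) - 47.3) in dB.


Given values:
  m = 77.0 kg/m^2, f = 250 Hz
Formula: TL = 20 * log10(m * f) - 47.3
Compute m * f = 77.0 * 250 = 19250.0
Compute log10(19250.0) = 4.284431
Compute 20 * 4.284431 = 85.6886
TL = 85.6886 - 47.3 = 38.39

38.39 dB


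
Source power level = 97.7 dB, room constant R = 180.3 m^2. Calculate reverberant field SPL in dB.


Given values:
  Lw = 97.7 dB, R = 180.3 m^2
Formula: SPL = Lw + 10 * log10(4 / R)
Compute 4 / R = 4 / 180.3 = 0.022185
Compute 10 * log10(0.022185) = -16.5394
SPL = 97.7 + (-16.5394) = 81.16

81.16 dB


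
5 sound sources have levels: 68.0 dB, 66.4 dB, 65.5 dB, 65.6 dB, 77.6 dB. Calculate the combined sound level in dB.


Formula: L_total = 10 * log10( sum(10^(Li/10)) )
  Source 1: 10^(68.0/10) = 6309573.4448
  Source 2: 10^(66.4/10) = 4365158.3224
  Source 3: 10^(65.5/10) = 3548133.8923
  Source 4: 10^(65.6/10) = 3630780.5477
  Source 5: 10^(77.6/10) = 57543993.7337
Sum of linear values = 75397639.9409
L_total = 10 * log10(75397639.9409) = 78.77

78.77 dB


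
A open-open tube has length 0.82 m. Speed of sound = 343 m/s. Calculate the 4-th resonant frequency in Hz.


Given values:
  Tube type: open-open, L = 0.82 m, c = 343 m/s, n = 4
Formula: f_n = n * c / (2 * L)
Compute 2 * L = 2 * 0.82 = 1.64
f = 4 * 343 / 1.64
f = 836.59

836.59 Hz


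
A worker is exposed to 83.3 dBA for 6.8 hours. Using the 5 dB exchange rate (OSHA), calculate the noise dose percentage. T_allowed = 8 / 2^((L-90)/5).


Given values:
  L = 83.3 dBA, T = 6.8 hours
Formula: T_allowed = 8 / 2^((L - 90) / 5)
Compute exponent: (83.3 - 90) / 5 = -1.34
Compute 2^(-1.34) = 0.395021
T_allowed = 8 / 0.395021 = 20.252088 hours
Dose = (T / T_allowed) * 100
Dose = (6.8 / 20.252088) * 100 = 33.58

33.58 %


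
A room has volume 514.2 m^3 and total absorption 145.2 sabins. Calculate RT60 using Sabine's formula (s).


Given values:
  V = 514.2 m^3
  A = 145.2 sabins
Formula: RT60 = 0.161 * V / A
Numerator: 0.161 * 514.2 = 82.7862
RT60 = 82.7862 / 145.2 = 0.57

0.57 s


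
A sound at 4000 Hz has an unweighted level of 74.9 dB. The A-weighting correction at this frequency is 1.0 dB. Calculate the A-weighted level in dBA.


Given values:
  SPL = 74.9 dB
  A-weighting at 4000 Hz = 1.0 dB
Formula: L_A = SPL + A_weight
L_A = 74.9 + (1.0)
L_A = 75.9

75.9 dBA


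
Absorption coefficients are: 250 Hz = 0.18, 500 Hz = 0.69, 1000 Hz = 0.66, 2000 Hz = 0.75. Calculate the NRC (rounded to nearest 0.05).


Given values:
  a_250 = 0.18, a_500 = 0.69
  a_1000 = 0.66, a_2000 = 0.75
Formula: NRC = (a250 + a500 + a1000 + a2000) / 4
Sum = 0.18 + 0.69 + 0.66 + 0.75 = 2.28
NRC = 2.28 / 4 = 0.57
Rounded to nearest 0.05: 0.55

0.55


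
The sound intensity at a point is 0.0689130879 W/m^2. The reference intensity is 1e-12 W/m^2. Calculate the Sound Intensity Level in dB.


Given values:
  I = 0.0689130879 W/m^2
  I_ref = 1e-12 W/m^2
Formula: SIL = 10 * log10(I / I_ref)
Compute ratio: I / I_ref = 68913087900
Compute log10: log10(68913087900) = 10.838302
Multiply: SIL = 10 * 10.838302 = 108.38

108.38 dB


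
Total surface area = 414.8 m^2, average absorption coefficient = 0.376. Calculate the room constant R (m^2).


Given values:
  S = 414.8 m^2, alpha = 0.376
Formula: R = S * alpha / (1 - alpha)
Numerator: 414.8 * 0.376 = 155.9648
Denominator: 1 - 0.376 = 0.624
R = 155.9648 / 0.624 = 249.94

249.94 m^2


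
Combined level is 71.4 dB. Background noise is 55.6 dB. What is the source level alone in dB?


Given values:
  L_total = 71.4 dB, L_bg = 55.6 dB
Formula: L_source = 10 * log10(10^(L_total/10) - 10^(L_bg/10))
Convert to linear:
  10^(71.4/10) = 13803842.646
  10^(55.6/10) = 363078.0548
Difference: 13803842.646 - 363078.0548 = 13440764.5912
L_source = 10 * log10(13440764.5912) = 71.28

71.28 dB


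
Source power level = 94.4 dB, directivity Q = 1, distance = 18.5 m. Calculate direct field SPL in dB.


Given values:
  Lw = 94.4 dB, Q = 1, r = 18.5 m
Formula: SPL = Lw + 10 * log10(Q / (4 * pi * r^2))
Compute 4 * pi * r^2 = 4 * pi * 18.5^2 = 4300.8403
Compute Q / denom = 1 / 4300.8403 = 0.00023251
Compute 10 * log10(0.00023251) = -36.3356
SPL = 94.4 + (-36.3356) = 58.06

58.06 dB


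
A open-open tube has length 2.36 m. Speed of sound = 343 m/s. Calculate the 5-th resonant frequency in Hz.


Given values:
  Tube type: open-open, L = 2.36 m, c = 343 m/s, n = 5
Formula: f_n = n * c / (2 * L)
Compute 2 * L = 2 * 2.36 = 4.72
f = 5 * 343 / 4.72
f = 363.35

363.35 Hz


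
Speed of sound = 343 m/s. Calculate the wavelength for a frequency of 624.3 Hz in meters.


Given values:
  c = 343 m/s, f = 624.3 Hz
Formula: lambda = c / f
lambda = 343 / 624.3
lambda = 0.5494

0.5494 m


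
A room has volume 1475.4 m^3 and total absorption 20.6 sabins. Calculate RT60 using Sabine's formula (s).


Given values:
  V = 1475.4 m^3
  A = 20.6 sabins
Formula: RT60 = 0.161 * V / A
Numerator: 0.161 * 1475.4 = 237.5394
RT60 = 237.5394 / 20.6 = 11.531

11.531 s


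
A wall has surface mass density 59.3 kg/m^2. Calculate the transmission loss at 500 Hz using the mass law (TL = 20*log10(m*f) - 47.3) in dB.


Given values:
  m = 59.3 kg/m^2, f = 500 Hz
Formula: TL = 20 * log10(m * f) - 47.3
Compute m * f = 59.3 * 500 = 29650.0
Compute log10(29650.0) = 4.472025
Compute 20 * 4.472025 = 89.4405
TL = 89.4405 - 47.3 = 42.14

42.14 dB


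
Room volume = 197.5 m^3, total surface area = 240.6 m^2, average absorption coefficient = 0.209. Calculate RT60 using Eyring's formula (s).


Given values:
  V = 197.5 m^3, S = 240.6 m^2, alpha = 0.209
Formula: RT60 = 0.161 * V / (-S * ln(1 - alpha))
Compute ln(1 - 0.209) = ln(0.791) = -0.234457
Denominator: -240.6 * -0.234457 = 56.4104
Numerator: 0.161 * 197.5 = 31.7975
RT60 = 31.7975 / 56.4104 = 0.564

0.564 s


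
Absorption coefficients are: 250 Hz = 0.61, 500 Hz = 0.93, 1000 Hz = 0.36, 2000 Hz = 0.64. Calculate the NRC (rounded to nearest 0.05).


Given values:
  a_250 = 0.61, a_500 = 0.93
  a_1000 = 0.36, a_2000 = 0.64
Formula: NRC = (a250 + a500 + a1000 + a2000) / 4
Sum = 0.61 + 0.93 + 0.36 + 0.64 = 2.54
NRC = 2.54 / 4 = 0.635
Rounded to nearest 0.05: 0.65

0.65


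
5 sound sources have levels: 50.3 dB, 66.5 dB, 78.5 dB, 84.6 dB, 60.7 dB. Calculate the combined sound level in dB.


Formula: L_total = 10 * log10( sum(10^(Li/10)) )
  Source 1: 10^(50.3/10) = 107151.9305
  Source 2: 10^(66.5/10) = 4466835.9215
  Source 3: 10^(78.5/10) = 70794578.4384
  Source 4: 10^(84.6/10) = 288403150.3127
  Source 5: 10^(60.7/10) = 1174897.5549
Sum of linear values = 364946614.158
L_total = 10 * log10(364946614.158) = 85.62

85.62 dB


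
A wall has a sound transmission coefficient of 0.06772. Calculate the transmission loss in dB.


Given values:
  tau = 0.06772
Formula: TL = 10 * log10(1 / tau)
Compute 1 / tau = 1 / 0.06772 = 14.7667
Compute log10(14.7667) = 1.169283
TL = 10 * 1.169283 = 11.69

11.69 dB


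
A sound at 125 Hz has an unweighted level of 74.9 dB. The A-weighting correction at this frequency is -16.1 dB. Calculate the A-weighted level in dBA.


Given values:
  SPL = 74.9 dB
  A-weighting at 125 Hz = -16.1 dB
Formula: L_A = SPL + A_weight
L_A = 74.9 + (-16.1)
L_A = 58.8

58.8 dBA


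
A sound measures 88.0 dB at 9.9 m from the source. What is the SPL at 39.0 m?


Given values:
  SPL1 = 88.0 dB, r1 = 9.9 m, r2 = 39.0 m
Formula: SPL2 = SPL1 - 20 * log10(r2 / r1)
Compute ratio: r2 / r1 = 39.0 / 9.9 = 3.9394
Compute log10: log10(3.9394) = 0.59543
Compute drop: 20 * 0.59543 = 11.9086
SPL2 = 88.0 - 11.9086 = 76.09

76.09 dB


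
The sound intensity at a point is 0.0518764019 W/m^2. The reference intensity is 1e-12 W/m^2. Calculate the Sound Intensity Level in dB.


Given values:
  I = 0.0518764019 W/m^2
  I_ref = 1e-12 W/m^2
Formula: SIL = 10 * log10(I / I_ref)
Compute ratio: I / I_ref = 51876401900
Compute log10: log10(51876401900) = 10.71497
Multiply: SIL = 10 * 10.71497 = 107.15

107.15 dB


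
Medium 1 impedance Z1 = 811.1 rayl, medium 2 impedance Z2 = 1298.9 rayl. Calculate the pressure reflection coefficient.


Given values:
  Z1 = 811.1 rayl, Z2 = 1298.9 rayl
Formula: R = (Z2 - Z1) / (Z2 + Z1)
Numerator: Z2 - Z1 = 1298.9 - 811.1 = 487.8
Denominator: Z2 + Z1 = 1298.9 + 811.1 = 2110.0
R = 487.8 / 2110.0 = 0.2312

0.2312


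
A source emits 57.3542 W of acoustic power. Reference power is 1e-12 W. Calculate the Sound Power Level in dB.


Given values:
  W = 57.3542 W
  W_ref = 1e-12 W
Formula: SWL = 10 * log10(W / W_ref)
Compute ratio: W / W_ref = 57354200000000
Compute log10: log10(57354200000000) = 13.758565
Multiply: SWL = 10 * 13.758565 = 137.59

137.59 dB


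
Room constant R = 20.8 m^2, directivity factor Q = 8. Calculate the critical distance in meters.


Given values:
  R = 20.8 m^2, Q = 8
Formula: d_c = 0.141 * sqrt(Q * R)
Compute Q * R = 8 * 20.8 = 166.4
Compute sqrt(166.4) = 12.8996
d_c = 0.141 * 12.8996 = 1.819

1.819 m


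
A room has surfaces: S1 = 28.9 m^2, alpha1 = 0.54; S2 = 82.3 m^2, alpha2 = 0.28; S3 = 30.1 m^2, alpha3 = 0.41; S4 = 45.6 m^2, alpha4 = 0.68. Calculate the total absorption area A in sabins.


Given surfaces:
  Surface 1: 28.9 * 0.54 = 15.606
  Surface 2: 82.3 * 0.28 = 23.044
  Surface 3: 30.1 * 0.41 = 12.341
  Surface 4: 45.6 * 0.68 = 31.008
Formula: A = sum(Si * alpha_i)
A = 15.606 + 23.044 + 12.341 + 31.008
A = 82.0

82.0 sabins


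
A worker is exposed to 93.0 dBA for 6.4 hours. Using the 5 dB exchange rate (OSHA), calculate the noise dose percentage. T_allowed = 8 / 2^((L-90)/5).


Given values:
  L = 93.0 dBA, T = 6.4 hours
Formula: T_allowed = 8 / 2^((L - 90) / 5)
Compute exponent: (93.0 - 90) / 5 = 0.6
Compute 2^(0.6) = 1.515717
T_allowed = 8 / 1.515717 = 5.27803 hours
Dose = (T / T_allowed) * 100
Dose = (6.4 / 5.27803) * 100 = 121.26

121.26 %


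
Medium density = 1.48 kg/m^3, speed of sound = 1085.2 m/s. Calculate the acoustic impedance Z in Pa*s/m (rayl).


Given values:
  rho = 1.48 kg/m^3
  c = 1085.2 m/s
Formula: Z = rho * c
Z = 1.48 * 1085.2
Z = 1606.1

1606.1 rayl


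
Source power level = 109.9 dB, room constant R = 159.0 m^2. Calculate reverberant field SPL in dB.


Given values:
  Lw = 109.9 dB, R = 159.0 m^2
Formula: SPL = Lw + 10 * log10(4 / R)
Compute 4 / R = 4 / 159.0 = 0.025157
Compute 10 * log10(0.025157) = -15.9934
SPL = 109.9 + (-15.9934) = 93.91

93.91 dB


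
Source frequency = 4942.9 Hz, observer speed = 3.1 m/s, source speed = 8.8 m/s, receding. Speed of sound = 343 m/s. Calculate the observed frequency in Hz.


Given values:
  f_s = 4942.9 Hz, v_o = 3.1 m/s, v_s = 8.8 m/s
  Direction: receding
Formula: f_o = f_s * (c - v_o) / (c + v_s)
Numerator: c - v_o = 343 - 3.1 = 339.9
Denominator: c + v_s = 343 + 8.8 = 351.8
f_o = 4942.9 * 339.9 / 351.8 = 4775.7

4775.7 Hz


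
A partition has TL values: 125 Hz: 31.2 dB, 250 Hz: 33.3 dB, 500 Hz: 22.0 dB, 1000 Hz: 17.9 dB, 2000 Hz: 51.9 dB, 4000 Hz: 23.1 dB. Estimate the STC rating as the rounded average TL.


Given TL values at each frequency:
  125 Hz: 31.2 dB
  250 Hz: 33.3 dB
  500 Hz: 22.0 dB
  1000 Hz: 17.9 dB
  2000 Hz: 51.9 dB
  4000 Hz: 23.1 dB
Formula: STC ~ round(average of TL values)
Sum = 31.2 + 33.3 + 22.0 + 17.9 + 51.9 + 23.1 = 179.4
Average = 179.4 / 6 = 29.9
Rounded: 30

30


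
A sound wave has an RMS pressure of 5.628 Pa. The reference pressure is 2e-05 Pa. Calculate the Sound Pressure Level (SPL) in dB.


Given values:
  p = 5.628 Pa
  p_ref = 2e-05 Pa
Formula: SPL = 20 * log10(p / p_ref)
Compute ratio: p / p_ref = 5.628 / 2e-05 = 281400
Compute log10: log10(281400) = 5.449324
Multiply: SPL = 20 * 5.449324 = 108.99

108.99 dB


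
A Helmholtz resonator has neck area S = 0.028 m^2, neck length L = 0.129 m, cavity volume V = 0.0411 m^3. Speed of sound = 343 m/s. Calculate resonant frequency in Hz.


Given values:
  S = 0.028 m^2, L = 0.129 m, V = 0.0411 m^3, c = 343 m/s
Formula: f = (c / (2*pi)) * sqrt(S / (V * L))
Compute V * L = 0.0411 * 0.129 = 0.0053019
Compute S / (V * L) = 0.028 / 0.0053019 = 5.2811
Compute sqrt(5.2811) = 2.298064
Compute c / (2*pi) = 343 / 6.283185 = 54.590148
f = 54.590148 * 2.298064 = 125.45

125.45 Hz


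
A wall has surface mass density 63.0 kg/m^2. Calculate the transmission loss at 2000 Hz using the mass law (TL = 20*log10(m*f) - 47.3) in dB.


Given values:
  m = 63.0 kg/m^2, f = 2000 Hz
Formula: TL = 20 * log10(m * f) - 47.3
Compute m * f = 63.0 * 2000 = 126000.0
Compute log10(126000.0) = 5.100371
Compute 20 * 5.100371 = 102.0074
TL = 102.0074 - 47.3 = 54.71

54.71 dB


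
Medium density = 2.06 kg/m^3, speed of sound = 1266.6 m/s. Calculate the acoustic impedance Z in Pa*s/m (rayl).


Given values:
  rho = 2.06 kg/m^3
  c = 1266.6 m/s
Formula: Z = rho * c
Z = 2.06 * 1266.6
Z = 2609.2

2609.2 rayl


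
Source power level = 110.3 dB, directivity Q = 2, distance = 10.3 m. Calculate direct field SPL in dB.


Given values:
  Lw = 110.3 dB, Q = 2, r = 10.3 m
Formula: SPL = Lw + 10 * log10(Q / (4 * pi * r^2))
Compute 4 * pi * r^2 = 4 * pi * 10.3^2 = 1333.1663
Compute Q / denom = 2 / 1333.1663 = 0.00150019
Compute 10 * log10(0.00150019) = -28.2385
SPL = 110.3 + (-28.2385) = 82.06

82.06 dB


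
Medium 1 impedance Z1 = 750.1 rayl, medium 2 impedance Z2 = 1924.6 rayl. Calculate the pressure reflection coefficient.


Given values:
  Z1 = 750.1 rayl, Z2 = 1924.6 rayl
Formula: R = (Z2 - Z1) / (Z2 + Z1)
Numerator: Z2 - Z1 = 1924.6 - 750.1 = 1174.5
Denominator: Z2 + Z1 = 1924.6 + 750.1 = 2674.7
R = 1174.5 / 2674.7 = 0.4391

0.4391


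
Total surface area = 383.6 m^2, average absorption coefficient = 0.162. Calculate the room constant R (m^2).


Given values:
  S = 383.6 m^2, alpha = 0.162
Formula: R = S * alpha / (1 - alpha)
Numerator: 383.6 * 0.162 = 62.1432
Denominator: 1 - 0.162 = 0.838
R = 62.1432 / 0.838 = 74.16

74.16 m^2


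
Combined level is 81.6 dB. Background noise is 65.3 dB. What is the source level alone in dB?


Given values:
  L_total = 81.6 dB, L_bg = 65.3 dB
Formula: L_source = 10 * log10(10^(L_total/10) - 10^(L_bg/10))
Convert to linear:
  10^(81.6/10) = 144543977.0746
  10^(65.3/10) = 3388441.5614
Difference: 144543977.0746 - 3388441.5614 = 141155535.5132
L_source = 10 * log10(141155535.5132) = 81.5

81.5 dB


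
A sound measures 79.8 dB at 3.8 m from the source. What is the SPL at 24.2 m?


Given values:
  SPL1 = 79.8 dB, r1 = 3.8 m, r2 = 24.2 m
Formula: SPL2 = SPL1 - 20 * log10(r2 / r1)
Compute ratio: r2 / r1 = 24.2 / 3.8 = 6.3684
Compute log10: log10(6.3684) = 0.80403
Compute drop: 20 * 0.80403 = 16.0806
SPL2 = 79.8 - 16.0806 = 63.72

63.72 dB


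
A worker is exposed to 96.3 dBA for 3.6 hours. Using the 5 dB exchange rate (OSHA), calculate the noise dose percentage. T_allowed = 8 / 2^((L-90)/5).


Given values:
  L = 96.3 dBA, T = 3.6 hours
Formula: T_allowed = 8 / 2^((L - 90) / 5)
Compute exponent: (96.3 - 90) / 5 = 1.26
Compute 2^(1.26) = 2.394957
T_allowed = 8 / 2.394957 = 3.340352 hours
Dose = (T / T_allowed) * 100
Dose = (3.6 / 3.340352) * 100 = 107.77

107.77 %


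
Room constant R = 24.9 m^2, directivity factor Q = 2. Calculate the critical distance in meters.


Given values:
  R = 24.9 m^2, Q = 2
Formula: d_c = 0.141 * sqrt(Q * R)
Compute Q * R = 2 * 24.9 = 49.8
Compute sqrt(49.8) = 7.0569
d_c = 0.141 * 7.0569 = 0.995

0.995 m


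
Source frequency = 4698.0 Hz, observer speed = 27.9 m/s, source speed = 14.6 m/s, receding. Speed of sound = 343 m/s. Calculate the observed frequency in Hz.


Given values:
  f_s = 4698.0 Hz, v_o = 27.9 m/s, v_s = 14.6 m/s
  Direction: receding
Formula: f_o = f_s * (c - v_o) / (c + v_s)
Numerator: c - v_o = 343 - 27.9 = 315.1
Denominator: c + v_s = 343 + 14.6 = 357.6
f_o = 4698.0 * 315.1 / 357.6 = 4139.65

4139.65 Hz


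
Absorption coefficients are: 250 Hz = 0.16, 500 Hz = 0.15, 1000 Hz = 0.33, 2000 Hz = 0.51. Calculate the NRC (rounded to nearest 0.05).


Given values:
  a_250 = 0.16, a_500 = 0.15
  a_1000 = 0.33, a_2000 = 0.51
Formula: NRC = (a250 + a500 + a1000 + a2000) / 4
Sum = 0.16 + 0.15 + 0.33 + 0.51 = 1.15
NRC = 1.15 / 4 = 0.2875
Rounded to nearest 0.05: 0.3

0.3


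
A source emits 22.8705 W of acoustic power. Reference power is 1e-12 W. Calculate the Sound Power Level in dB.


Given values:
  W = 22.8705 W
  W_ref = 1e-12 W
Formula: SWL = 10 * log10(W / W_ref)
Compute ratio: W / W_ref = 22870500000000
Compute log10: log10(22870500000000) = 13.359276
Multiply: SWL = 10 * 13.359276 = 133.59

133.59 dB


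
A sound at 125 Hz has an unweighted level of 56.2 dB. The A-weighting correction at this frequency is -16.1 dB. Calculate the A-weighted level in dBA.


Given values:
  SPL = 56.2 dB
  A-weighting at 125 Hz = -16.1 dB
Formula: L_A = SPL + A_weight
L_A = 56.2 + (-16.1)
L_A = 40.1

40.1 dBA


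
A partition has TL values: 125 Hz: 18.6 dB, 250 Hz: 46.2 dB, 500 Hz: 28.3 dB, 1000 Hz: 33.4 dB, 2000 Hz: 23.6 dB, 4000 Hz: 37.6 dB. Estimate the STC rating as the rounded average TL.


Given TL values at each frequency:
  125 Hz: 18.6 dB
  250 Hz: 46.2 dB
  500 Hz: 28.3 dB
  1000 Hz: 33.4 dB
  2000 Hz: 23.6 dB
  4000 Hz: 37.6 dB
Formula: STC ~ round(average of TL values)
Sum = 18.6 + 46.2 + 28.3 + 33.4 + 23.6 + 37.6 = 187.7
Average = 187.7 / 6 = 31.28
Rounded: 31

31


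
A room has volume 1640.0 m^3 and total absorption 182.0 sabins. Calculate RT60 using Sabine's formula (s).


Given values:
  V = 1640.0 m^3
  A = 182.0 sabins
Formula: RT60 = 0.161 * V / A
Numerator: 0.161 * 1640.0 = 264.04
RT60 = 264.04 / 182.0 = 1.451

1.451 s


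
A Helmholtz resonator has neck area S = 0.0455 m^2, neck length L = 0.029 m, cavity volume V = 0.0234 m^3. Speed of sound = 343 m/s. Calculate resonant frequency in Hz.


Given values:
  S = 0.0455 m^2, L = 0.029 m, V = 0.0234 m^3, c = 343 m/s
Formula: f = (c / (2*pi)) * sqrt(S / (V * L))
Compute V * L = 0.0234 * 0.029 = 0.0006786
Compute S / (V * L) = 0.0455 / 0.0006786 = 67.0498
Compute sqrt(67.0498) = 8.188394
Compute c / (2*pi) = 343 / 6.283185 = 54.590148
f = 54.590148 * 8.188394 = 447.01

447.01 Hz


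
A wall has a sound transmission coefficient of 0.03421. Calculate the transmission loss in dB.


Given values:
  tau = 0.03421
Formula: TL = 10 * log10(1 / tau)
Compute 1 / tau = 1 / 0.03421 = 29.2312
Compute log10(29.2312) = 1.465847
TL = 10 * 1.465847 = 14.66

14.66 dB


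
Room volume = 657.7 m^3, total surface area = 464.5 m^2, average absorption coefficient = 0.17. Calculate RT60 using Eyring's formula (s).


Given values:
  V = 657.7 m^3, S = 464.5 m^2, alpha = 0.17
Formula: RT60 = 0.161 * V / (-S * ln(1 - alpha))
Compute ln(1 - 0.17) = ln(0.83) = -0.18633
Denominator: -464.5 * -0.18633 = 86.5503
Numerator: 0.161 * 657.7 = 105.8897
RT60 = 105.8897 / 86.5503 = 1.223

1.223 s


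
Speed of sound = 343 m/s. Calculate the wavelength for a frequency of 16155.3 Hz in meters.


Given values:
  c = 343 m/s, f = 16155.3 Hz
Formula: lambda = c / f
lambda = 343 / 16155.3
lambda = 0.0212

0.0212 m


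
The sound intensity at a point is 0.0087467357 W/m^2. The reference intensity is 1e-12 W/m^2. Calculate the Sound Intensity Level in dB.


Given values:
  I = 0.0087467357 W/m^2
  I_ref = 1e-12 W/m^2
Formula: SIL = 10 * log10(I / I_ref)
Compute ratio: I / I_ref = 8746735700
Compute log10: log10(8746735700) = 9.941846
Multiply: SIL = 10 * 9.941846 = 99.42

99.42 dB


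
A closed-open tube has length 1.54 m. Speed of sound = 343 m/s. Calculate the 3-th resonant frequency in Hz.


Given values:
  Tube type: closed-open, L = 1.54 m, c = 343 m/s, n = 3
Formula: f_n = (2n - 1) * c / (4 * L)
Compute 2n - 1 = 2*3 - 1 = 5
Compute 4 * L = 4 * 1.54 = 6.16
f = 5 * 343 / 6.16
f = 278.41

278.41 Hz


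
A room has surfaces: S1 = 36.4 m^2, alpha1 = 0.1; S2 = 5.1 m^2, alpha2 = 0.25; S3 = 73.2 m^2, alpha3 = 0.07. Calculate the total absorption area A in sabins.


Given surfaces:
  Surface 1: 36.4 * 0.1 = 3.64
  Surface 2: 5.1 * 0.25 = 1.275
  Surface 3: 73.2 * 0.07 = 5.124
Formula: A = sum(Si * alpha_i)
A = 3.64 + 1.275 + 5.124
A = 10.04

10.04 sabins


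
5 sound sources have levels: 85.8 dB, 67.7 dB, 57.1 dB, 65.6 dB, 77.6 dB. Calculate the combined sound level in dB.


Formula: L_total = 10 * log10( sum(10^(Li/10)) )
  Source 1: 10^(85.8/10) = 380189396.3206
  Source 2: 10^(67.7/10) = 5888436.5536
  Source 3: 10^(57.1/10) = 512861.384
  Source 4: 10^(65.6/10) = 3630780.5477
  Source 5: 10^(77.6/10) = 57543993.7337
Sum of linear values = 447765468.5396
L_total = 10 * log10(447765468.5396) = 86.51

86.51 dB


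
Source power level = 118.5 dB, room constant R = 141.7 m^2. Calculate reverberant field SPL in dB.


Given values:
  Lw = 118.5 dB, R = 141.7 m^2
Formula: SPL = Lw + 10 * log10(4 / R)
Compute 4 / R = 4 / 141.7 = 0.028229
Compute 10 * log10(0.028229) = -15.493
SPL = 118.5 + (-15.493) = 103.01

103.01 dB


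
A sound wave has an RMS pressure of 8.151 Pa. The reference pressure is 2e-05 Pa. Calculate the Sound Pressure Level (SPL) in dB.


Given values:
  p = 8.151 Pa
  p_ref = 2e-05 Pa
Formula: SPL = 20 * log10(p / p_ref)
Compute ratio: p / p_ref = 8.151 / 2e-05 = 407550
Compute log10: log10(407550) = 5.610181
Multiply: SPL = 20 * 5.610181 = 112.2

112.2 dB


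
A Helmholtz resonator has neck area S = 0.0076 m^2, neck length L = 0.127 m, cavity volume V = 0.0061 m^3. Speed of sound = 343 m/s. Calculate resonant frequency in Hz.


Given values:
  S = 0.0076 m^2, L = 0.127 m, V = 0.0061 m^3, c = 343 m/s
Formula: f = (c / (2*pi)) * sqrt(S / (V * L))
Compute V * L = 0.0061 * 0.127 = 0.0007747
Compute S / (V * L) = 0.0076 / 0.0007747 = 9.8102
Compute sqrt(9.8102) = 3.132124
Compute c / (2*pi) = 343 / 6.283185 = 54.590148
f = 54.590148 * 3.132124 = 170.98

170.98 Hz


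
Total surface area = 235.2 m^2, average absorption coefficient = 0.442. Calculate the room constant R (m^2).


Given values:
  S = 235.2 m^2, alpha = 0.442
Formula: R = S * alpha / (1 - alpha)
Numerator: 235.2 * 0.442 = 103.9584
Denominator: 1 - 0.442 = 0.558
R = 103.9584 / 0.558 = 186.31

186.31 m^2


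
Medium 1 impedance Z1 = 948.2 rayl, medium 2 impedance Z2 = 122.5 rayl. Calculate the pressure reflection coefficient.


Given values:
  Z1 = 948.2 rayl, Z2 = 122.5 rayl
Formula: R = (Z2 - Z1) / (Z2 + Z1)
Numerator: Z2 - Z1 = 122.5 - 948.2 = -825.7
Denominator: Z2 + Z1 = 122.5 + 948.2 = 1070.7
R = -825.7 / 1070.7 = -0.7712

-0.7712


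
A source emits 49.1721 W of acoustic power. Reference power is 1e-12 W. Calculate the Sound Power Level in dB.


Given values:
  W = 49.1721 W
  W_ref = 1e-12 W
Formula: SWL = 10 * log10(W / W_ref)
Compute ratio: W / W_ref = 49172100000000
Compute log10: log10(49172100000000) = 13.691719
Multiply: SWL = 10 * 13.691719 = 136.92

136.92 dB


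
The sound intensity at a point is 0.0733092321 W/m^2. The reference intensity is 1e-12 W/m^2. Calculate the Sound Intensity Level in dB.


Given values:
  I = 0.0733092321 W/m^2
  I_ref = 1e-12 W/m^2
Formula: SIL = 10 * log10(I / I_ref)
Compute ratio: I / I_ref = 73309232100
Compute log10: log10(73309232100) = 10.865159
Multiply: SIL = 10 * 10.865159 = 108.65

108.65 dB


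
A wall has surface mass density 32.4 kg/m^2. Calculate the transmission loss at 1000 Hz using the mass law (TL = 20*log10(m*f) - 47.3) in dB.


Given values:
  m = 32.4 kg/m^2, f = 1000 Hz
Formula: TL = 20 * log10(m * f) - 47.3
Compute m * f = 32.4 * 1000 = 32400.0
Compute log10(32400.0) = 4.510545
Compute 20 * 4.510545 = 90.2109
TL = 90.2109 - 47.3 = 42.91

42.91 dB


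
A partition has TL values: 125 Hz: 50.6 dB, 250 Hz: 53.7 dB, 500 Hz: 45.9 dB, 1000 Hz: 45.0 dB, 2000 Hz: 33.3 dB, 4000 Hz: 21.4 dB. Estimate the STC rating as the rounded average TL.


Given TL values at each frequency:
  125 Hz: 50.6 dB
  250 Hz: 53.7 dB
  500 Hz: 45.9 dB
  1000 Hz: 45.0 dB
  2000 Hz: 33.3 dB
  4000 Hz: 21.4 dB
Formula: STC ~ round(average of TL values)
Sum = 50.6 + 53.7 + 45.9 + 45.0 + 33.3 + 21.4 = 249.9
Average = 249.9 / 6 = 41.65
Rounded: 42

42


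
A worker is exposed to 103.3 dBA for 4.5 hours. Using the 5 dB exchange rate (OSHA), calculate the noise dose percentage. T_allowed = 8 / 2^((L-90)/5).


Given values:
  L = 103.3 dBA, T = 4.5 hours
Formula: T_allowed = 8 / 2^((L - 90) / 5)
Compute exponent: (103.3 - 90) / 5 = 2.66
Compute 2^(2.66) = 6.32033
T_allowed = 8 / 6.32033 = 1.265757 hours
Dose = (T / T_allowed) * 100
Dose = (4.5 / 1.265757) * 100 = 355.52

355.52 %


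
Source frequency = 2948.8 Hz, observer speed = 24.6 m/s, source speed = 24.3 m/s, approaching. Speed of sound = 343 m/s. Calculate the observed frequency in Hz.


Given values:
  f_s = 2948.8 Hz, v_o = 24.6 m/s, v_s = 24.3 m/s
  Direction: approaching
Formula: f_o = f_s * (c + v_o) / (c - v_s)
Numerator: c + v_o = 343 + 24.6 = 367.6
Denominator: c - v_s = 343 - 24.3 = 318.7
f_o = 2948.8 * 367.6 / 318.7 = 3401.25

3401.25 Hz


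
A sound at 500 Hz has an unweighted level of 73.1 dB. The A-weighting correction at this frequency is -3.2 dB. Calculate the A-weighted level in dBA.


Given values:
  SPL = 73.1 dB
  A-weighting at 500 Hz = -3.2 dB
Formula: L_A = SPL + A_weight
L_A = 73.1 + (-3.2)
L_A = 69.9

69.9 dBA


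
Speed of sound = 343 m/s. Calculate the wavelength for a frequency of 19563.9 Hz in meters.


Given values:
  c = 343 m/s, f = 19563.9 Hz
Formula: lambda = c / f
lambda = 343 / 19563.9
lambda = 0.0175

0.0175 m


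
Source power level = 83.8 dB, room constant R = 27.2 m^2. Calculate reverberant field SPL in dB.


Given values:
  Lw = 83.8 dB, R = 27.2 m^2
Formula: SPL = Lw + 10 * log10(4 / R)
Compute 4 / R = 4 / 27.2 = 0.147059
Compute 10 * log10(0.147059) = -8.3251
SPL = 83.8 + (-8.3251) = 75.47

75.47 dB


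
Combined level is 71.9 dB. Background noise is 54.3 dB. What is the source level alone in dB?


Given values:
  L_total = 71.9 dB, L_bg = 54.3 dB
Formula: L_source = 10 * log10(10^(L_total/10) - 10^(L_bg/10))
Convert to linear:
  10^(71.9/10) = 15488166.1891
  10^(54.3/10) = 269153.4804
Difference: 15488166.1891 - 269153.4804 = 15219012.7087
L_source = 10 * log10(15219012.7087) = 71.82

71.82 dB


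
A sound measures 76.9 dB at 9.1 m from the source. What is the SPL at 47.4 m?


Given values:
  SPL1 = 76.9 dB, r1 = 9.1 m, r2 = 47.4 m
Formula: SPL2 = SPL1 - 20 * log10(r2 / r1)
Compute ratio: r2 / r1 = 47.4 / 9.1 = 5.2088
Compute log10: log10(5.2088) = 0.716738
Compute drop: 20 * 0.716738 = 14.3348
SPL2 = 76.9 - 14.3348 = 62.57

62.57 dB


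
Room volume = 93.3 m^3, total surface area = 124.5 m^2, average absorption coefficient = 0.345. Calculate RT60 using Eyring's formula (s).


Given values:
  V = 93.3 m^3, S = 124.5 m^2, alpha = 0.345
Formula: RT60 = 0.161 * V / (-S * ln(1 - alpha))
Compute ln(1 - 0.345) = ln(0.655) = -0.42312
Denominator: -124.5 * -0.42312 = 52.6784
Numerator: 0.161 * 93.3 = 15.0213
RT60 = 15.0213 / 52.6784 = 0.285

0.285 s


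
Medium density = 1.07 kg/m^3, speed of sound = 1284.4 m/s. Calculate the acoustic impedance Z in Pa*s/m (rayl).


Given values:
  rho = 1.07 kg/m^3
  c = 1284.4 m/s
Formula: Z = rho * c
Z = 1.07 * 1284.4
Z = 1374.31

1374.31 rayl


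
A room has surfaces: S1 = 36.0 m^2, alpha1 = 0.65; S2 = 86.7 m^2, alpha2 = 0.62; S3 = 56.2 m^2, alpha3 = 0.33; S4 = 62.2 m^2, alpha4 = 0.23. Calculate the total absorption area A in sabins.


Given surfaces:
  Surface 1: 36.0 * 0.65 = 23.4
  Surface 2: 86.7 * 0.62 = 53.754
  Surface 3: 56.2 * 0.33 = 18.546
  Surface 4: 62.2 * 0.23 = 14.306
Formula: A = sum(Si * alpha_i)
A = 23.4 + 53.754 + 18.546 + 14.306
A = 110.01

110.01 sabins


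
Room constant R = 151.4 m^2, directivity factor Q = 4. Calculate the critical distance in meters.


Given values:
  R = 151.4 m^2, Q = 4
Formula: d_c = 0.141 * sqrt(Q * R)
Compute Q * R = 4 * 151.4 = 605.6
Compute sqrt(605.6) = 24.6089
d_c = 0.141 * 24.6089 = 3.47

3.47 m


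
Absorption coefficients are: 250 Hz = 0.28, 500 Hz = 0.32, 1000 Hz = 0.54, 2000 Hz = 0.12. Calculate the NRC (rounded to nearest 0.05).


Given values:
  a_250 = 0.28, a_500 = 0.32
  a_1000 = 0.54, a_2000 = 0.12
Formula: NRC = (a250 + a500 + a1000 + a2000) / 4
Sum = 0.28 + 0.32 + 0.54 + 0.12 = 1.26
NRC = 1.26 / 4 = 0.315
Rounded to nearest 0.05: 0.3

0.3


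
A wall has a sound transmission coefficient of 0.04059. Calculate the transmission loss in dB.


Given values:
  tau = 0.04059
Formula: TL = 10 * log10(1 / tau)
Compute 1 / tau = 1 / 0.04059 = 24.6366
Compute log10(24.6366) = 1.391581
TL = 10 * 1.391581 = 13.92

13.92 dB


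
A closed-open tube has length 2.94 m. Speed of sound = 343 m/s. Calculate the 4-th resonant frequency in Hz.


Given values:
  Tube type: closed-open, L = 2.94 m, c = 343 m/s, n = 4
Formula: f_n = (2n - 1) * c / (4 * L)
Compute 2n - 1 = 2*4 - 1 = 7
Compute 4 * L = 4 * 2.94 = 11.76
f = 7 * 343 / 11.76
f = 204.17

204.17 Hz


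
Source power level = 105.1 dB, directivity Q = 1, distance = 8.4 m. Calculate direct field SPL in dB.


Given values:
  Lw = 105.1 dB, Q = 1, r = 8.4 m
Formula: SPL = Lw + 10 * log10(Q / (4 * pi * r^2))
Compute 4 * pi * r^2 = 4 * pi * 8.4^2 = 886.6831
Compute Q / denom = 1 / 886.6831 = 0.0011278
Compute 10 * log10(0.0011278) = -29.4777
SPL = 105.1 + (-29.4777) = 75.62

75.62 dB


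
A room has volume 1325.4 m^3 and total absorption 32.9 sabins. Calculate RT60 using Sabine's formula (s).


Given values:
  V = 1325.4 m^3
  A = 32.9 sabins
Formula: RT60 = 0.161 * V / A
Numerator: 0.161 * 1325.4 = 213.3894
RT60 = 213.3894 / 32.9 = 6.486

6.486 s


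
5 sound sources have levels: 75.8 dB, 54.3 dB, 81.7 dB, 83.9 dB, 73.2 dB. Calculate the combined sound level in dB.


Formula: L_total = 10 * log10( sum(10^(Li/10)) )
  Source 1: 10^(75.8/10) = 38018939.6321
  Source 2: 10^(54.3/10) = 269153.4804
  Source 3: 10^(81.7/10) = 147910838.8168
  Source 4: 10^(83.9/10) = 245470891.5685
  Source 5: 10^(73.2/10) = 20892961.3085
Sum of linear values = 452562784.8063
L_total = 10 * log10(452562784.8063) = 86.56

86.56 dB


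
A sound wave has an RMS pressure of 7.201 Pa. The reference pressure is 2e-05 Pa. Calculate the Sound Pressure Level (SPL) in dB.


Given values:
  p = 7.201 Pa
  p_ref = 2e-05 Pa
Formula: SPL = 20 * log10(p / p_ref)
Compute ratio: p / p_ref = 7.201 / 2e-05 = 360050
Compute log10: log10(360050) = 5.556363
Multiply: SPL = 20 * 5.556363 = 111.13

111.13 dB


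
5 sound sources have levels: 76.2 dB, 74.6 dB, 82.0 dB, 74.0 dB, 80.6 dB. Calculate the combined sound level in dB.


Formula: L_total = 10 * log10( sum(10^(Li/10)) )
  Source 1: 10^(76.2/10) = 41686938.347
  Source 2: 10^(74.6/10) = 28840315.0313
  Source 3: 10^(82.0/10) = 158489319.2461
  Source 4: 10^(74.0/10) = 25118864.3151
  Source 5: 10^(80.6/10) = 114815362.1497
Sum of linear values = 368950799.0892
L_total = 10 * log10(368950799.0892) = 85.67

85.67 dB


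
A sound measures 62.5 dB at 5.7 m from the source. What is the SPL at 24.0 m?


Given values:
  SPL1 = 62.5 dB, r1 = 5.7 m, r2 = 24.0 m
Formula: SPL2 = SPL1 - 20 * log10(r2 / r1)
Compute ratio: r2 / r1 = 24.0 / 5.7 = 4.2105
Compute log10: log10(4.2105) = 0.624334
Compute drop: 20 * 0.624334 = 12.4867
SPL2 = 62.5 - 12.4867 = 50.01

50.01 dB


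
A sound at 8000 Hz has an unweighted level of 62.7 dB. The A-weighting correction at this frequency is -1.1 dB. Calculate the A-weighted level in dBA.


Given values:
  SPL = 62.7 dB
  A-weighting at 8000 Hz = -1.1 dB
Formula: L_A = SPL + A_weight
L_A = 62.7 + (-1.1)
L_A = 61.6

61.6 dBA


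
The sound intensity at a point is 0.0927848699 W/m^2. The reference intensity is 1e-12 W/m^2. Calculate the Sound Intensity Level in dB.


Given values:
  I = 0.0927848699 W/m^2
  I_ref = 1e-12 W/m^2
Formula: SIL = 10 * log10(I / I_ref)
Compute ratio: I / I_ref = 92784869900
Compute log10: log10(92784869900) = 10.967477
Multiply: SIL = 10 * 10.967477 = 109.67

109.67 dB


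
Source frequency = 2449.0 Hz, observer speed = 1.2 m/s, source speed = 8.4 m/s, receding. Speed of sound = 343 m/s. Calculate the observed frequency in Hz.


Given values:
  f_s = 2449.0 Hz, v_o = 1.2 m/s, v_s = 8.4 m/s
  Direction: receding
Formula: f_o = f_s * (c - v_o) / (c + v_s)
Numerator: c - v_o = 343 - 1.2 = 341.8
Denominator: c + v_s = 343 + 8.4 = 351.4
f_o = 2449.0 * 341.8 / 351.4 = 2382.1

2382.1 Hz


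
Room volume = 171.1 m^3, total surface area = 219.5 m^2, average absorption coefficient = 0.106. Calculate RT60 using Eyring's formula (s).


Given values:
  V = 171.1 m^3, S = 219.5 m^2, alpha = 0.106
Formula: RT60 = 0.161 * V / (-S * ln(1 - alpha))
Compute ln(1 - 0.106) = ln(0.894) = -0.11205
Denominator: -219.5 * -0.11205 = 24.595
Numerator: 0.161 * 171.1 = 27.5471
RT60 = 27.5471 / 24.595 = 1.12

1.12 s


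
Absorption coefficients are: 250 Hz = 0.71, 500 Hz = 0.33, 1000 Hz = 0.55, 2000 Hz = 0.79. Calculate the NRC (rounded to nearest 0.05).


Given values:
  a_250 = 0.71, a_500 = 0.33
  a_1000 = 0.55, a_2000 = 0.79
Formula: NRC = (a250 + a500 + a1000 + a2000) / 4
Sum = 0.71 + 0.33 + 0.55 + 0.79 = 2.38
NRC = 2.38 / 4 = 0.595
Rounded to nearest 0.05: 0.6

0.6


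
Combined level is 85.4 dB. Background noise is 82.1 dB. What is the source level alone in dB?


Given values:
  L_total = 85.4 dB, L_bg = 82.1 dB
Formula: L_source = 10 * log10(10^(L_total/10) - 10^(L_bg/10))
Convert to linear:
  10^(85.4/10) = 346736850.4525
  10^(82.1/10) = 162181009.7359
Difference: 346736850.4525 - 162181009.7359 = 184555840.7166
L_source = 10 * log10(184555840.7166) = 82.66

82.66 dB


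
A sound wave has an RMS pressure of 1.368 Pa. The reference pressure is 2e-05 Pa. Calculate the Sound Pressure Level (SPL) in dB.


Given values:
  p = 1.368 Pa
  p_ref = 2e-05 Pa
Formula: SPL = 20 * log10(p / p_ref)
Compute ratio: p / p_ref = 1.368 / 2e-05 = 68400
Compute log10: log10(68400) = 4.835056
Multiply: SPL = 20 * 4.835056 = 96.7

96.7 dB


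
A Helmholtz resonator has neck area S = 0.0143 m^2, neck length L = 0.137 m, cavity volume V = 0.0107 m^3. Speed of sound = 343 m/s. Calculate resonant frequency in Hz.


Given values:
  S = 0.0143 m^2, L = 0.137 m, V = 0.0107 m^3, c = 343 m/s
Formula: f = (c / (2*pi)) * sqrt(S / (V * L))
Compute V * L = 0.0107 * 0.137 = 0.0014659
Compute S / (V * L) = 0.0143 / 0.0014659 = 9.7551
Compute sqrt(9.7551) = 3.123316
Compute c / (2*pi) = 343 / 6.283185 = 54.590148
f = 54.590148 * 3.123316 = 170.5

170.5 Hz


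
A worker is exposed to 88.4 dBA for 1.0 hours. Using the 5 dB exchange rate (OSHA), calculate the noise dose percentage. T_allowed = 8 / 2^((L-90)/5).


Given values:
  L = 88.4 dBA, T = 1.0 hours
Formula: T_allowed = 8 / 2^((L - 90) / 5)
Compute exponent: (88.4 - 90) / 5 = -0.32
Compute 2^(-0.32) = 0.80107
T_allowed = 8 / 0.80107 = 9.986643 hours
Dose = (T / T_allowed) * 100
Dose = (1.0 / 9.986643) * 100 = 10.01

10.01 %


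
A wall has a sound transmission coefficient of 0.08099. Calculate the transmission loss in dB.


Given values:
  tau = 0.08099
Formula: TL = 10 * log10(1 / tau)
Compute 1 / tau = 1 / 0.08099 = 12.3472
Compute log10(12.3472) = 1.091568
TL = 10 * 1.091568 = 10.92

10.92 dB
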